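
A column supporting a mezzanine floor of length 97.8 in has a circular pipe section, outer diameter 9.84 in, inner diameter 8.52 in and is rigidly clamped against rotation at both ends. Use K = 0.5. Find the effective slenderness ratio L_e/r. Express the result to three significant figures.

d_o = 9.84 in, d_i = 8.52 in
I = π(d_o⁴ − d_i⁴)/64 = π(9.84⁴ − 8.520⁴)/64 = 201.5 in⁴
A = 19.03 in²;  r_min = √(I/A) = √(201.5/19.03) = 3.254 in
L_e = K·L = 0.5 × 97.8 = 48.90 in
λ = L_e / r_min = 48.900 / 3.254 = 15.0

λ ≈ 15.0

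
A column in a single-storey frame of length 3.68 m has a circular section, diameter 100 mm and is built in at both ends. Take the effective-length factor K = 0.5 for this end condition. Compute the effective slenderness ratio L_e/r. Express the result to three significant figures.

λ ≈ 73.6

I = πd⁴/64 = π×100⁴/64 = 4.909×10^6 mm⁴
A = 7.854×10^3 mm²;  r_min = √(I/A) = √(4.909×10^6/7.854×10^3) = 25.00 mm
L_e = K·L = 0.5 × 3.68 m = 1.840 m = 1840.0 mm
λ = L_e / r_min = 1840.0 / 25.00 = 73.6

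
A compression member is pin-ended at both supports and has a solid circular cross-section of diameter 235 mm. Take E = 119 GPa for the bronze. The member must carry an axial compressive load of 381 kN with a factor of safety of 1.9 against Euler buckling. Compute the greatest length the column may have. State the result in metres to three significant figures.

L_max ≈ 15.6 m

I = πd⁴/64 = π×235⁴/64 = 1.497×10^8 mm⁴
I = 1.497×10^-4 m⁴
Required critical load P_cr = n·P = 1.9 × 381 = 723.9 kN = 7.239×10^5 N
From P_cr = π²EI/(K·L)²:  L = (1/K)·√(π²EI/P_cr) = (1/1)·√(π²×1.19×10^11×1.497×10^-4/7.239×10^5)
L = 15.6 m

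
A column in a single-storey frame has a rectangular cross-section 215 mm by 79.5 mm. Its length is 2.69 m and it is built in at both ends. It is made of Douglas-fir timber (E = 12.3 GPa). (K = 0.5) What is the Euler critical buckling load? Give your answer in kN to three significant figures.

P_cr ≈ 604 kN

Buckling occurs about the weak axis: I_min = h·b³/12 with b = 79.5 mm (the shorter side).
I_min = 215×79.5³/12 = 9.002×10^6 mm⁴
I = 9.002×10^6 mm⁴ = 9.002×10^-6 m⁴
Effective length L_e = K·L = 0.5 × 2.69 = 1.345 m
P_cr = π²EI / L_e² = π² × 12.3×10⁹ × 9.002×10^-6 / 1.345² = 6.041×10^5 N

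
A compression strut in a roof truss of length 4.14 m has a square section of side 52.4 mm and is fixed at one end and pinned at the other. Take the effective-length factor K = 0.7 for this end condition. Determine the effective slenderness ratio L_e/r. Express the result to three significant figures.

I = a⁴/12 = 52.4⁴/12 = 6.283×10^5 mm⁴
A = 2.746×10^3 mm²;  r_min = √(I/A) = √(6.283×10^5/2.746×10^3) = 15.13 mm
L_e = K·L = 0.7 × 4.14 m = 2.898 m = 2898.0 mm
λ = L_e / r_min = 2898.0 / 15.13 = 192

λ ≈ 192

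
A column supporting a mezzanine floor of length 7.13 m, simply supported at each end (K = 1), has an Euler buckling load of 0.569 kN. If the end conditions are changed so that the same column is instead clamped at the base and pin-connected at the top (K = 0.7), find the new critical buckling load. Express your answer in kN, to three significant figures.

P_cr ≈ 1.16 kN

P_cr ∝ 1/K², so P_cr,new = P_cr,old × (K_old/K_new)² = 0.569 × (1/0.7)²
= 0.569 × 2.041 = 1.16 kN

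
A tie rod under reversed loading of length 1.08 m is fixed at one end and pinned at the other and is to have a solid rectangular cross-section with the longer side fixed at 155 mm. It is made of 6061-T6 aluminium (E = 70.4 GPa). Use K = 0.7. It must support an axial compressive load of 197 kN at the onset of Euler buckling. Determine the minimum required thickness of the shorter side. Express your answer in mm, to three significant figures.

L_e = K·L = 0.7 × 1.08 = 0.7560 m
Required I = P_cr·L_e²/(π²E) = 1.970×10^5 × 0.7560² / (π² × 7.04×10^10) = 1.620×10^-7 m⁴
I_req = 1.620×10^5 mm⁴
Rectangle, weak axis: I_min = h·b³/12 with h = 155 mm fixed  ⇒  b = (12I/h)^(1/3) = 23.2 mm

b ≈ 23.2 mm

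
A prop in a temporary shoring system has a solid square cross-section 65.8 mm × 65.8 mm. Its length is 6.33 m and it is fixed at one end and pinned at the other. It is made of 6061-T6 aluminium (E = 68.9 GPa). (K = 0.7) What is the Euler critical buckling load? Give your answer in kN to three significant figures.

P_cr ≈ 54.1 kN

I = a⁴/12 = 65.8⁴/12 = 1.562×10^6 mm⁴
I = 1.562×10^6 mm⁴ = 1.562×10^-6 m⁴
Effective length L_e = K·L = 0.7 × 6.33 = 4.431 m
P_cr = π²EI / L_e² = π² × 68.9×10⁹ × 1.562×10^-6 / 4.431² = 5.411×10^4 N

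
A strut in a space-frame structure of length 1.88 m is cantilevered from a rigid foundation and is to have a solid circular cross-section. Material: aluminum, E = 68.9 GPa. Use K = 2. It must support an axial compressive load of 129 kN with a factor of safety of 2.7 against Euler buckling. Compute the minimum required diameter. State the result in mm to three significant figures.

Required P_cr = n·P = 2.7 × 129 = 348.3 kN
L_e = K·L = 2 × 1.88 = 3.760 m
Required I = P_cr·L_e²/(π²E) = 3.483×10^5 × 3.760² / (π² × 6.89×10^10) = 7.241×10^-6 m⁴
I_req = 7.241×10^6 mm⁴
Solid circle: I = πd⁴/64  ⇒  d = (64I/π)^(1/4) = (64×7.241×10^6/π)^(1/4) = 110 mm

d ≈ 110 mm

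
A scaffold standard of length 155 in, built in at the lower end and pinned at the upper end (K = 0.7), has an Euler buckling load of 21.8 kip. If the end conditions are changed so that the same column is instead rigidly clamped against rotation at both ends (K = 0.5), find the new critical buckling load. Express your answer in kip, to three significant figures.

P_cr ≈ 42.7 kip

P_cr ∝ 1/K², so P_cr,new = P_cr,old × (K_old/K_new)² = 21.8 × (0.7/0.5)²
= 21.8 × 1.960 = 42.7 kip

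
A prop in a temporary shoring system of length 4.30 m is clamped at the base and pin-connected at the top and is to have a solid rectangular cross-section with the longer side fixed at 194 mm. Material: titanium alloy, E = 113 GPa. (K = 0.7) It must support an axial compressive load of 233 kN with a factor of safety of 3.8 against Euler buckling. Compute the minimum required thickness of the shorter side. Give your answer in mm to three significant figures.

Required P_cr = n·P = 3.8 × 233 = 885.4 kN
L_e = K·L = 0.7 × 4.30 = 3.010 m
Required I = P_cr·L_e²/(π²E) = 8.854×10^5 × 3.010² / (π² × 1.13×10^11) = 7.193×10^-6 m⁴
I_req = 7.193×10^6 mm⁴
Rectangle, weak axis: I_min = h·b³/12 with h = 194 mm fixed  ⇒  b = (12I/h)^(1/3) = 76.3 mm

b ≈ 76.3 mm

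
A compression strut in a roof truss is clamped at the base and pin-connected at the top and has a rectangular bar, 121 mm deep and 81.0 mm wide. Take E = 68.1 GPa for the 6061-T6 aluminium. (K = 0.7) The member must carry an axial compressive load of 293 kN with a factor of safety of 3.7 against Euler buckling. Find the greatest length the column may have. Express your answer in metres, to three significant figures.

Buckling occurs about the weak axis: I_min = h·b³/12 with b = 81.0 mm (the shorter side).
I_min = 121×81.0³/12 = 5.359×10^6 mm⁴
I = 5.359×10^-6 m⁴
Required critical load P_cr = n·P = 3.7 × 293 = 1084 kN = 1.084×10^6 N
From P_cr = π²EI/(K·L)²:  L = (1/K)·√(π²EI/P_cr) = (1/0.7)·√(π²×6.81×10^10×5.359×10^-6/1.084×10^6)
L = 2.60 m

L_max ≈ 2.60 m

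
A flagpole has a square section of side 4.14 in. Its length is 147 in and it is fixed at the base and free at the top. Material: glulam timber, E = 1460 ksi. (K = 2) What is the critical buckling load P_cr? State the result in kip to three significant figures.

I = a⁴/12 = 4.14⁴/12 = 24.48 in⁴
Effective length L_e = K·L = 2 × 147 = 294.0 in
P_cr = π²EI / L_e² = π² × 1460×10³ × 24.48 / 294.0² = 4.081×10^3 lb

P_cr ≈ 4.08 kip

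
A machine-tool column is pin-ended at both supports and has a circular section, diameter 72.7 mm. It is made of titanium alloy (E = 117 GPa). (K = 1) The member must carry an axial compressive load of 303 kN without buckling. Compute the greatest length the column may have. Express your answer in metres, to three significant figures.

L_max ≈ 2.29 m

I = πd⁴/64 = π×72.7⁴/64 = 1.371×10^6 mm⁴
I = 1.371×10^-6 m⁴
At the buckling limit P_cr = P = 3.030×10^5 N
From P_cr = π²EI/(K·L)²:  L = (1/K)·√(π²EI/P_cr) = (1/1)·√(π²×1.17×10^11×1.371×10^-6/3.030×10^5)
L = 2.29 m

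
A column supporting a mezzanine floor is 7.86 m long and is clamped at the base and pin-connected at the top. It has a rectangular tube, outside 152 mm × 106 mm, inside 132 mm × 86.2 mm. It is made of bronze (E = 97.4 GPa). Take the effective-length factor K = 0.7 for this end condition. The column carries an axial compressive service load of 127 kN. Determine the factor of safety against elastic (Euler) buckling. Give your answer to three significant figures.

Weak-axis I_min = (h_o·b_o³ − h_i·b_i³)/12 with b_o = 106, b_i = 86.20 mm (shorter outer/inner sides).
I_min = (152×106³ − 132.0×86.20³)/12 = 8.041×10^6 mm⁴
I = 8.041×10^6 mm⁴ = 8.041×10^-6 m⁴
Effective length L_e = K·L = 0.7 × 7.86 = 5.502 m
P_cr = π²EI / L_e² = π² × 97.4×10⁹ × 8.041×10^-6 / 5.502² = 2.553×10^5 N
Factor of safety n = P_cr / P = 255.33 / 127 = 2.01

n ≈ 2.01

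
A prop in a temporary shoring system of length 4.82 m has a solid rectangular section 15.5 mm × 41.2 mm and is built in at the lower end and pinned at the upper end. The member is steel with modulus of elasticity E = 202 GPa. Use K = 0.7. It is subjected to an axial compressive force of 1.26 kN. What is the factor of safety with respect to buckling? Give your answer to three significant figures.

Buckling occurs about the weak axis: I_min = h·b³/12 with b = 15.5 mm (the shorter side).
I_min = 41.2×15.5³/12 = 1.279×10^4 mm⁴
I = 1.279×10^4 mm⁴ = 1.279×10^-8 m⁴
Effective length L_e = K·L = 0.7 × 4.82 = 3.374 m
P_cr = π²EI / L_e² = π² × 202×10⁹ × 1.279×10^-8 / 3.374² = 2.239×10^3 N
Factor of safety n = P_cr / P = 2.2391 / 1.26 = 1.78

n ≈ 1.78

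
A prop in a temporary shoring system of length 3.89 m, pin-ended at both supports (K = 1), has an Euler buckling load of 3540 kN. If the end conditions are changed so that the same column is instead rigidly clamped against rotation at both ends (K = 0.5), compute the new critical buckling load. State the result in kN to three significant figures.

P_cr ∝ 1/K², so P_cr,new = P_cr,old × (K_old/K_new)² = 3540 × (1/0.5)²
= 3540 × 4.000 = 14200 kN

P_cr ≈ 14200 kN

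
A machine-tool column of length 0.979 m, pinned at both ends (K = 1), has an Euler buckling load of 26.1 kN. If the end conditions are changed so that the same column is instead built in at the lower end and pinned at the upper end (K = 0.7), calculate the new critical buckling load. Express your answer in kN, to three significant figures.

P_cr ∝ 1/K², so P_cr,new = P_cr,old × (K_old/K_new)² = 26.1 × (1/0.7)²
= 26.1 × 2.041 = 53.3 kN

P_cr ≈ 53.3 kN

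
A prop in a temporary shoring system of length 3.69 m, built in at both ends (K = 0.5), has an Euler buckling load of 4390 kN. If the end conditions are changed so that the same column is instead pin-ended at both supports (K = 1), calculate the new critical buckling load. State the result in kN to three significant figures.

P_cr ≈ 1100 kN

P_cr ∝ 1/K², so P_cr,new = P_cr,old × (K_old/K_new)² = 4390 × (0.5/1)²
= 4390 × 0.2500 = 1100 kN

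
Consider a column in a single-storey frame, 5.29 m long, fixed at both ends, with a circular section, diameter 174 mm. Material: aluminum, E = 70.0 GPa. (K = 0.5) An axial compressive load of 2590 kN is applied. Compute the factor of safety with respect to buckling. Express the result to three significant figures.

n ≈ 1.72

I = πd⁴/64 = π×174⁴/64 = 4.500×10^7 mm⁴
I = 4.500×10^7 mm⁴ = 4.500×10^-5 m⁴
Effective length L_e = K·L = 0.5 × 5.29 = 2.645 m
P_cr = π²EI / L_e² = π² × 70.0×10⁹ × 4.500×10^-5 / 2.645² = 4.443×10^6 N
Factor of safety n = P_cr / P = 4443.4 / 2590 = 1.72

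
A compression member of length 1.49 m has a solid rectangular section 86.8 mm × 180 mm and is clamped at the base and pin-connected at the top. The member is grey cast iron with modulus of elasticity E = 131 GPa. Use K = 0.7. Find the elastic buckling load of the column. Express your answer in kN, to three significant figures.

P_cr ≈ 11700 kN

Buckling occurs about the weak axis: I_min = h·b³/12 with b = 86.8 mm (the shorter side).
I_min = 180×86.8³/12 = 9.810×10^6 mm⁴
I = 9.810×10^6 mm⁴ = 9.810×10^-6 m⁴
Effective length L_e = K·L = 0.7 × 1.49 = 1.043 m
P_cr = π²EI / L_e² = π² × 131×10⁹ × 9.810×10^-6 / 1.043² = 1.166×10^7 N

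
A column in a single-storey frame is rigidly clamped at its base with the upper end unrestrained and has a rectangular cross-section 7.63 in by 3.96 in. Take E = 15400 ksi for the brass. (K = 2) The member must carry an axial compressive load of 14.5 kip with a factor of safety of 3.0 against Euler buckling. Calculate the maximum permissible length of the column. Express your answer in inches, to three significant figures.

Buckling occurs about the weak axis: I_min = h·b³/12 with b = 3.96 in (the shorter side).
I_min = 7.63×3.96³/12 = 39.48 in⁴
Required critical load P_cr = n·P = 3.0 × 14.5 = 43.50 kip = 4.350×10^4 lb
From P_cr = π²EI/(K·L)²:  L = (1/K)·√(π²EI/P_cr) = (1/2)·√(π²×1.54×10^7×39.48/4.350×10^4)
L = 186 in

L_max ≈ 186 in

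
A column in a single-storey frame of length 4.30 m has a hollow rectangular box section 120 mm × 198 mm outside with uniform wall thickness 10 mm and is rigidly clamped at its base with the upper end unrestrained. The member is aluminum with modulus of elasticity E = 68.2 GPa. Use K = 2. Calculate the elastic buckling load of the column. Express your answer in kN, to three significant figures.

P_cr ≈ 124 kN

Inner dimensions: h_i = 198 − 2×10 = 178.0 mm, b_i = 120 − 2×10 = 100.0 mm
Weak-axis I_min = (h_o·b_o³ − h_i·b_i³)/12 with b_o = 120, b_i = 100.0 mm (shorter outer/inner sides).
I_min = (198×120³ − 178.0×100.0³)/12 = 1.368×10^7 mm⁴
I = 1.368×10^7 mm⁴ = 1.368×10^-5 m⁴
Effective length L_e = K·L = 2 × 4.30 = 8.600 m
P_cr = π²EI / L_e² = π² × 68.2×10⁹ × 1.368×10^-5 / 8.600² = 1.245×10^5 N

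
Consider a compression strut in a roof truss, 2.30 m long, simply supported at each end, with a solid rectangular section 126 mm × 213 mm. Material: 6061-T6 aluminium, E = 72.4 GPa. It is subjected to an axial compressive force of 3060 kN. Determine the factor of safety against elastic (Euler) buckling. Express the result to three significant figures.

Buckling occurs about the weak axis: I_min = h·b³/12 with b = 126 mm (the shorter side).
I_min = 213×126³/12 = 3.551×10^7 mm⁴
I = 3.551×10^7 mm⁴ = 3.551×10^-5 m⁴
Effective length L_e = K·L = 1 × 2.30 = 2.300 m
P_cr = π²EI / L_e² = π² × 72.4×10⁹ × 3.551×10^-5 / 2.300² = 4.796×10^6 N
Factor of safety n = P_cr / P = 4796.1 / 3060 = 1.57

n ≈ 1.57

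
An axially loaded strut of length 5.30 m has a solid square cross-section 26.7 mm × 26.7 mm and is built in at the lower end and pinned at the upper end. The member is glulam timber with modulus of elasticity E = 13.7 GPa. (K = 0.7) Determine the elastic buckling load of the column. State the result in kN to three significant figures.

I = a⁴/12 = 26.7⁴/12 = 4.235×10^4 mm⁴
I = 4.235×10^4 mm⁴ = 4.235×10^-8 m⁴
Effective length L_e = K·L = 0.7 × 5.30 = 3.710 m
P_cr = π²EI / L_e² = π² × 13.7×10⁹ × 4.235×10^-8 / 3.710² = 416.0 N

P_cr ≈ 0.416 kN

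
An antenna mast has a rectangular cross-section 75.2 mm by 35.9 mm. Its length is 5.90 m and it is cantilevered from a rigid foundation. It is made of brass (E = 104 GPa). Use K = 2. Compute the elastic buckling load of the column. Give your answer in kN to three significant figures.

Buckling occurs about the weak axis: I_min = h·b³/12 with b = 35.9 mm (the shorter side).
I_min = 75.2×35.9³/12 = 2.899×10^5 mm⁴
I = 2.899×10^5 mm⁴ = 2.899×10^-7 m⁴
Effective length L_e = K·L = 2 × 5.90 = 11.80 m
P_cr = π²EI / L_e² = π² × 104×10⁹ × 2.899×10^-7 / 11.80² = 2.137×10^3 N

P_cr ≈ 2.14 kN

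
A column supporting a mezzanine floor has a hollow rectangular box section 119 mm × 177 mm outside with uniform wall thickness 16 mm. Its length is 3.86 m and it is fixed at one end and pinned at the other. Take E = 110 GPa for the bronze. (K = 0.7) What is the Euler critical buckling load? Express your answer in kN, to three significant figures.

P_cr ≈ 2510 kN

Inner dimensions: h_i = 177 − 2×16 = 145.0 mm, b_i = 119 − 2×16 = 87.00 mm
Weak-axis I_min = (h_o·b_o³ − h_i·b_i³)/12 with b_o = 119, b_i = 87.00 mm (shorter outer/inner sides).
I_min = (177×119³ − 145.0×87.00³)/12 = 1.690×10^7 mm⁴
I = 1.690×10^7 mm⁴ = 1.690×10^-5 m⁴
Effective length L_e = K·L = 0.7 × 3.86 = 2.702 m
P_cr = π²EI / L_e² = π² × 110×10⁹ × 1.690×10^-5 / 2.702² = 2.513×10^6 N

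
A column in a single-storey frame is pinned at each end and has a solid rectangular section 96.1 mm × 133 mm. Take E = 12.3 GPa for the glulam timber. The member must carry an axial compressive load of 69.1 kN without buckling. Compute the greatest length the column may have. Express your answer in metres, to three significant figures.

L_max ≈ 4.16 m

Buckling occurs about the weak axis: I_min = h·b³/12 with b = 96.1 mm (the shorter side).
I_min = 133×96.1³/12 = 9.836×10^6 mm⁴
I = 9.836×10^-6 m⁴
At the buckling limit P_cr = P = 6.910×10^4 N
From P_cr = π²EI/(K·L)²:  L = (1/K)·√(π²EI/P_cr) = (1/1)·√(π²×1.23×10^10×9.836×10^-6/6.910×10^4)
L = 4.16 m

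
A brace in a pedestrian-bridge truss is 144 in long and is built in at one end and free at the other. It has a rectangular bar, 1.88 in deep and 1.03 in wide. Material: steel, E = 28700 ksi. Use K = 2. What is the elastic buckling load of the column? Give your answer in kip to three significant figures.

P_cr ≈ 0.585 kip

Buckling occurs about the weak axis: I_min = h·b³/12 with b = 1.03 in (the shorter side).
I_min = 1.88×1.03³/12 = 0.1712 in⁴
Effective length L_e = K·L = 2 × 144 = 288.0 in
P_cr = π²EI / L_e² = π² × 28700×10³ × 0.1712 / 288.0² = 584.6 lb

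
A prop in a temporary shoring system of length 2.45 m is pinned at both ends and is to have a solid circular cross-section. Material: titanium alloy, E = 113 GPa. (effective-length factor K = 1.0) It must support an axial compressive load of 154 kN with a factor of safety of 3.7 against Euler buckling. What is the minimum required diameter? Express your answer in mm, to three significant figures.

d ≈ 88.9 mm

Required P_cr = n·P = 3.7 × 154 = 569.8 kN
L_e = K·L = 1 × 2.45 = 2.450 m
Required I = P_cr·L_e²/(π²E) = 5.698×10^5 × 2.450² / (π² × 1.13×10^11) = 3.067×10^-6 m⁴
I_req = 3.067×10^6 mm⁴
Solid circle: I = πd⁴/64  ⇒  d = (64I/π)^(1/4) = (64×3.067×10^6/π)^(1/4) = 88.9 mm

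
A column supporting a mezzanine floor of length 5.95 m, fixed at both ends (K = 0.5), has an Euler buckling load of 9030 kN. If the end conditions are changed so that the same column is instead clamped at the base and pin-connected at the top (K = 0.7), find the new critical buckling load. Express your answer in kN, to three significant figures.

P_cr ≈ 4610 kN

P_cr ∝ 1/K², so P_cr,new = P_cr,old × (K_old/K_new)² = 9030 × (0.5/0.7)²
= 9030 × 0.5102 = 4610 kN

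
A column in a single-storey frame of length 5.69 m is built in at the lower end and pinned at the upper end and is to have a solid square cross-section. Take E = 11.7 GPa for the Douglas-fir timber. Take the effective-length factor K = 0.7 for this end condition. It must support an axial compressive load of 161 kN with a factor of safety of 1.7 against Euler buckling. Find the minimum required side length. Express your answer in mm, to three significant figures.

Required P_cr = n·P = 1.7 × 161 = 273.7 kN
L_e = K·L = 0.7 × 5.69 = 3.983 m
Required I = P_cr·L_e²/(π²E) = 2.737×10^5 × 3.983² / (π² × 1.17×10^10) = 3.760×10^-5 m⁴
I_req = 3.760×10^7 mm⁴
Solid square: I = a⁴/12  ⇒  a = (12I)^(1/4) = (12×3.760×10^7)^(1/4) = 146 mm

a ≈ 146 mm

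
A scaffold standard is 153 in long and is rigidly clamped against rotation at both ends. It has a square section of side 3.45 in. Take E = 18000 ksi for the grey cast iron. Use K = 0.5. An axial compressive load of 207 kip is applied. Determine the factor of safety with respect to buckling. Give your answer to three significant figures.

n ≈ 1.73

I = a⁴/12 = 3.45⁴/12 = 11.81 in⁴
Effective length L_e = K·L = 0.5 × 153 = 76.50 in
P_cr = π²EI / L_e² = π² × 18000×10³ × 11.81 / 76.50² = 3.584×10^5 lb
Factor of safety n = P_cr / P = 358.38 / 207 = 1.73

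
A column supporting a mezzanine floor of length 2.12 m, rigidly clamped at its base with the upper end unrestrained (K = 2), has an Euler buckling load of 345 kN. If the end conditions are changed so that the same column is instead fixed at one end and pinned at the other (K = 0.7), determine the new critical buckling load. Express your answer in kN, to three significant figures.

P_cr ∝ 1/K², so P_cr,new = P_cr,old × (K_old/K_new)² = 345 × (2/0.7)²
= 345 × 8.163 = 2820 kN

P_cr ≈ 2820 kN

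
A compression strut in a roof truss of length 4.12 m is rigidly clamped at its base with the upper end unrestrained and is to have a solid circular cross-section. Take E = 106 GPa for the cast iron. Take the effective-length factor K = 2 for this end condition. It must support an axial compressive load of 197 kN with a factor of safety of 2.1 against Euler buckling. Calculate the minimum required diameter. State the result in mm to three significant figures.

Required P_cr = n·P = 2.1 × 197 = 413.7 kN
L_e = K·L = 2 × 4.12 = 8.240 m
Required I = P_cr·L_e²/(π²E) = 4.137×10^5 × 8.240² / (π² × 1.06×10^11) = 2.685×10^-5 m⁴
I_req = 2.685×10^7 mm⁴
Solid circle: I = πd⁴/64  ⇒  d = (64I/π)^(1/4) = (64×2.685×10^7/π)^(1/4) = 153 mm

d ≈ 153 mm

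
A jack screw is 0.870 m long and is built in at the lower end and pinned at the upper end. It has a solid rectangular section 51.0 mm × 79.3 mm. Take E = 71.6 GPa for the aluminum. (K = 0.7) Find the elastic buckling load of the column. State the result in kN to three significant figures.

P_cr ≈ 1670 kN

Buckling occurs about the weak axis: I_min = h·b³/12 with b = 51.0 mm (the shorter side).
I_min = 79.3×51.0³/12 = 8.766×10^5 mm⁴
I = 8.766×10^5 mm⁴ = 8.766×10^-7 m⁴
Effective length L_e = K·L = 0.7 × 0.870 = 0.6090 m
P_cr = π²EI / L_e² = π² × 71.6×10⁹ × 8.766×10^-7 / 0.6090² = 1.670×10^6 N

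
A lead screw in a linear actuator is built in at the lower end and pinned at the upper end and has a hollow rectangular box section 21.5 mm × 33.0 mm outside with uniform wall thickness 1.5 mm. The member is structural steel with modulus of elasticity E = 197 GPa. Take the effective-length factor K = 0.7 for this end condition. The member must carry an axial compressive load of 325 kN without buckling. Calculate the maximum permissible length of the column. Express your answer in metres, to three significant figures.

Inner dimensions: h_i = 33.0 − 2×1.5 = 30.00 mm, b_i = 21.5 − 2×1.5 = 18.50 mm
Weak-axis I_min = (h_o·b_o³ − h_i·b_i³)/12 with b_o = 21.5, b_i = 18.50 mm (shorter outer/inner sides).
I_min = (33.0×21.5³ − 30.00×18.50³)/12 = 1.150×10^4 mm⁴
I = 1.150×10^-8 m⁴
At the buckling limit P_cr = P = 3.250×10^5 N
From P_cr = π²EI/(K·L)²:  L = (1/K)·√(π²EI/P_cr) = (1/0.7)·√(π²×1.97×10^11×1.150×10^-8/3.250×10^5)
L = 0.375 m

L_max ≈ 0.375 m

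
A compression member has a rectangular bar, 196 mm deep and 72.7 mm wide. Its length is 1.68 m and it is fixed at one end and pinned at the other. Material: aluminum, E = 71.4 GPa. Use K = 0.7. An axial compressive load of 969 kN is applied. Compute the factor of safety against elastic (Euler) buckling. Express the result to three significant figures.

Buckling occurs about the weak axis: I_min = h·b³/12 with b = 72.7 mm (the shorter side).
I_min = 196×72.7³/12 = 6.276×10^6 mm⁴
I = 6.276×10^6 mm⁴ = 6.276×10^-6 m⁴
Effective length L_e = K·L = 0.7 × 1.68 = 1.176 m
P_cr = π²EI / L_e² = π² × 71.4×10⁹ × 6.276×10^-6 / 1.176² = 3.198×10^6 N
Factor of safety n = P_cr / P = 3197.9 / 969 = 3.30

n ≈ 3.30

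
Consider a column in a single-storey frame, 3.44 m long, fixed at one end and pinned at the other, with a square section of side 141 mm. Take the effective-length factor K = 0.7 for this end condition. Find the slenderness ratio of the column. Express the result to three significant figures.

I = a⁴/12 = 141⁴/12 = 3.294×10^7 mm⁴
A = 1.988×10^4 mm²;  r_min = √(I/A) = √(3.294×10^7/1.988×10^4) = 40.70 mm
L_e = K·L = 0.7 × 3.44 m = 2.408 m = 2408.0 mm
λ = L_e / r_min = 2408.0 / 40.70 = 59.2

λ ≈ 59.2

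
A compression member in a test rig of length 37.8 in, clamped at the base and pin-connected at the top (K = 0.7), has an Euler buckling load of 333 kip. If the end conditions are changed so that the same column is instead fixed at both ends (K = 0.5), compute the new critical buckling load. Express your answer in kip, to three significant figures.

P_cr ∝ 1/K², so P_cr,new = P_cr,old × (K_old/K_new)² = 333 × (0.7/0.5)²
= 333 × 1.960 = 653 kip

P_cr ≈ 653 kip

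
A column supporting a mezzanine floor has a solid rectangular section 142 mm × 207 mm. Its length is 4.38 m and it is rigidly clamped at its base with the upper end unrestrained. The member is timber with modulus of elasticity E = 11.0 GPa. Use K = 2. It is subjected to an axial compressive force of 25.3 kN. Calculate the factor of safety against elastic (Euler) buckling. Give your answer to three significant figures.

n ≈ 2.76

Buckling occurs about the weak axis: I_min = h·b³/12 with b = 142 mm (the shorter side).
I_min = 207×142³/12 = 4.939×10^7 mm⁴
I = 4.939×10^7 mm⁴ = 4.939×10^-5 m⁴
Effective length L_e = K·L = 2 × 4.38 = 8.760 m
P_cr = π²EI / L_e² = π² × 11.0×10⁹ × 4.939×10^-5 / 8.760² = 6.988×10^4 N
Factor of safety n = P_cr / P = 69.878 / 25.3 = 2.76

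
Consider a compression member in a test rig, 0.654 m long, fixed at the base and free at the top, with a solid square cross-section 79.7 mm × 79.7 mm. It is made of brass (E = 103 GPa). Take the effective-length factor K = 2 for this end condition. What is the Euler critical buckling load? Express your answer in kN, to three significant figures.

I = a⁴/12 = 79.7⁴/12 = 3.362×10^6 mm⁴
I = 3.362×10^6 mm⁴ = 3.362×10^-6 m⁴
Effective length L_e = K·L = 2 × 0.654 = 1.308 m
P_cr = π²EI / L_e² = π² × 103×10⁹ × 3.362×10^-6 / 1.308² = 1.998×10^6 N

P_cr ≈ 2000 kN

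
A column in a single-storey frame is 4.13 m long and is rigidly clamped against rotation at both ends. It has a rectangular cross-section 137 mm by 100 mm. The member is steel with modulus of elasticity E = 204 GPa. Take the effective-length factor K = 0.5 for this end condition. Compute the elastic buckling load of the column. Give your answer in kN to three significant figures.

P_cr ≈ 5390 kN

Buckling occurs about the weak axis: I_min = h·b³/12 with b = 100 mm (the shorter side).
I_min = 137×100³/12 = 1.142×10^7 mm⁴
I = 1.142×10^7 mm⁴ = 1.142×10^-5 m⁴
Effective length L_e = K·L = 0.5 × 4.13 = 2.065 m
P_cr = π²EI / L_e² = π² × 204×10⁹ × 1.142×10^-5 / 2.065² = 5.391×10^6 N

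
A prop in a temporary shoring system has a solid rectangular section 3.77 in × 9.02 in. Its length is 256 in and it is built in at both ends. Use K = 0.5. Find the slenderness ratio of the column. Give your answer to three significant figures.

Buckling occurs about the weak axis: I_min = h·b³/12 with b = 3.77 in (the shorter side).
I_min = 9.02×3.77³/12 = 40.28 in⁴
A = 34.01 in²;  r_min = √(I/A) = √(40.28/34.01) = 1.088 in
L_e = K·L = 0.5 × 256 = 128.0 in
λ = L_e / r_min = 128.00 / 1.088 = 118

λ ≈ 118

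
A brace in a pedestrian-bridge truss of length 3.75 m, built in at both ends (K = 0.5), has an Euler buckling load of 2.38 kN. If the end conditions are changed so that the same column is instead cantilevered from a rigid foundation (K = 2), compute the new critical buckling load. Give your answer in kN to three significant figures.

P_cr ∝ 1/K², so P_cr,new = P_cr,old × (K_old/K_new)² = 2.38 × (0.5/2)²
= 2.38 × 0.06250 = 0.149 kN

P_cr ≈ 0.149 kN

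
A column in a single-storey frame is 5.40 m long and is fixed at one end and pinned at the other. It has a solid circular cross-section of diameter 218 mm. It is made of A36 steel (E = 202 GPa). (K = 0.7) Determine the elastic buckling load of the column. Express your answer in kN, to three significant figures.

I = πd⁴/64 = π×218⁴/64 = 1.109×10^8 mm⁴
I = 1.109×10^8 mm⁴ = 1.109×10^-4 m⁴
Effective length L_e = K·L = 0.7 × 5.40 = 3.780 m
P_cr = π²EI / L_e² = π² × 202×10⁹ × 1.109×10^-4 / 3.780² = 1.547×10^7 N

P_cr ≈ 15500 kN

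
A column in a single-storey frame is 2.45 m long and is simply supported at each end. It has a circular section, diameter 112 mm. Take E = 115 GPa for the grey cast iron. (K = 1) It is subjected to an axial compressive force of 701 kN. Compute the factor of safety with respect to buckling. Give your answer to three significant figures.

I = πd⁴/64 = π×112⁴/64 = 7.724×10^6 mm⁴
I = 7.724×10^6 mm⁴ = 7.724×10^-6 m⁴
Effective length L_e = K·L = 1 × 2.45 = 2.450 m
P_cr = π²EI / L_e² = π² × 115×10⁹ × 7.724×10^-6 / 2.450² = 1.461×10^6 N
Factor of safety n = P_cr / P = 1460.5 / 701 = 2.08

n ≈ 2.08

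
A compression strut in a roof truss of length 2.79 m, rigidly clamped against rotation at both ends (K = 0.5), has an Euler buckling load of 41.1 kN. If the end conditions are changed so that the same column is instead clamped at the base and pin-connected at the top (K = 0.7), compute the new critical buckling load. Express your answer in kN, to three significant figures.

P_cr ≈ 21.0 kN

P_cr ∝ 1/K², so P_cr,new = P_cr,old × (K_old/K_new)² = 41.1 × (0.5/0.7)²
= 41.1 × 0.5102 = 21.0 kN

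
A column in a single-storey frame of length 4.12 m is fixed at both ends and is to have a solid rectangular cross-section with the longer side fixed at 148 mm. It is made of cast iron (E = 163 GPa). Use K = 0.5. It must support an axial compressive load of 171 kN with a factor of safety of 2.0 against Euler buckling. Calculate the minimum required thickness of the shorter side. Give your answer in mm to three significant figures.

b ≈ 41.8 mm

Required P_cr = n·P = 2.0 × 171 = 342.0 kN
L_e = K·L = 0.5 × 4.12 = 2.060 m
Required I = P_cr·L_e²/(π²E) = 3.420×10^5 × 2.060² / (π² × 1.63×10^11) = 9.021×10^-7 m⁴
I_req = 9.021×10^5 mm⁴
Rectangle, weak axis: I_min = h·b³/12 with h = 148 mm fixed  ⇒  b = (12I/h)^(1/3) = 41.8 mm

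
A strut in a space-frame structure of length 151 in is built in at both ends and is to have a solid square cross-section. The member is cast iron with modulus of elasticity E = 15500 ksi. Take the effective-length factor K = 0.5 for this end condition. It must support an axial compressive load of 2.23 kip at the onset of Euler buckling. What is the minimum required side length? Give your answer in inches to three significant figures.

L_e = K·L = 0.5 × 151 = 75.50 in
Required I = P_cr·L_e²/(π²E) = 2.230×10^3 × 75.50² / (π² × 1.55×10^7) = 8.309×10^-2 in⁴
Solid square: I = a⁴/12  ⇒  a = (12I)^(1/4) = (12×8.309×10^-2)^(1/4) = 0.999 in

a ≈ 0.999 in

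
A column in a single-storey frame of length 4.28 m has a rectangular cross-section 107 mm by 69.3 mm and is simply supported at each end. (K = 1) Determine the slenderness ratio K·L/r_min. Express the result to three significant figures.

Buckling occurs about the weak axis: I_min = h·b³/12 with b = 69.3 mm (the shorter side).
I_min = 107×69.3³/12 = 2.968×10^6 mm⁴
A = 7.415×10^3 mm²;  r_min = √(I/A) = √(2.968×10^6/7.415×10^3) = 20.01 mm
L_e = K·L = 1 × 4.28 m = 4.280 m = 4280.0 mm
λ = L_e / r_min = 4280.0 / 20.01 = 214

λ ≈ 214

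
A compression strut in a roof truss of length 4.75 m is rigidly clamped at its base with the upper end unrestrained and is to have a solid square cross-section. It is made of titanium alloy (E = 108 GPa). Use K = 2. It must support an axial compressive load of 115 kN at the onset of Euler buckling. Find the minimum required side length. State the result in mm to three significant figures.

L_e = K·L = 2 × 4.75 = 9.500 m
Required I = P_cr·L_e²/(π²E) = 1.150×10^5 × 9.500² / (π² × 1.08×10^11) = 9.737×10^-6 m⁴
I_req = 9.737×10^6 mm⁴
Solid square: I = a⁴/12  ⇒  a = (12I)^(1/4) = (12×9.737×10^6)^(1/4) = 104 mm

a ≈ 104 mm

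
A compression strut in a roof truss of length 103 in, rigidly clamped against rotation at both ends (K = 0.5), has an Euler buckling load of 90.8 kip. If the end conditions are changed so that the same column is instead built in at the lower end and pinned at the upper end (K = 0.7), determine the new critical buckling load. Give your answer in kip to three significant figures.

P_cr ∝ 1/K², so P_cr,new = P_cr,old × (K_old/K_new)² = 90.8 × (0.5/0.7)²
= 90.8 × 0.5102 = 46.3 kip

P_cr ≈ 46.3 kip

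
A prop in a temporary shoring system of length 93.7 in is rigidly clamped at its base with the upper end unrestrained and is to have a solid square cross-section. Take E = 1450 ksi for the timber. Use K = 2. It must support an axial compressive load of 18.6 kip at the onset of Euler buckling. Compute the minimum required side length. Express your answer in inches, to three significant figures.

L_e = K·L = 2 × 93.7 = 187.4 in
Required I = P_cr·L_e²/(π²E) = 1.860×10^4 × 187.4² / (π² × 1.45×10^6) = 45.64 in⁴
Solid square: I = a⁴/12  ⇒  a = (12I)^(1/4) = (12×45.64)^(1/4) = 4.84 in

a ≈ 4.84 in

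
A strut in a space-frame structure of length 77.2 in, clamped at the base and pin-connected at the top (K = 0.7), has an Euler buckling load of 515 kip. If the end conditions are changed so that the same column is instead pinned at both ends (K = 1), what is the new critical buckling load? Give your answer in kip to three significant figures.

P_cr ≈ 252 kip

P_cr ∝ 1/K², so P_cr,new = P_cr,old × (K_old/K_new)² = 515 × (0.7/1)²
= 515 × 0.4900 = 252 kip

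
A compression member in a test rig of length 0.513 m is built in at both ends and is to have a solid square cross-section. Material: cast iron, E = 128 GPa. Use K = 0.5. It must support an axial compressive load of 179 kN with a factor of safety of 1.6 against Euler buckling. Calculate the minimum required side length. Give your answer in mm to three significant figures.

Required P_cr = n·P = 1.6 × 179 = 286.4 kN
L_e = K·L = 0.5 × 0.513 = 0.2565 m
Required I = P_cr·L_e²/(π²E) = 2.864×10^5 × 0.2565² / (π² × 1.28×10^11) = 1.492×10^-8 m⁴
I_req = 1.492×10^4 mm⁴
Solid square: I = a⁴/12  ⇒  a = (12I)^(1/4) = (12×1.492×10^4)^(1/4) = 20.6 mm

a ≈ 20.6 mm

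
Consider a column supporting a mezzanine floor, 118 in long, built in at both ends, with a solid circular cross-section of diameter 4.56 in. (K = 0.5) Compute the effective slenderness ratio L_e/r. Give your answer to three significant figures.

I = πd⁴/64 = π×4.56⁴/64 = 21.22 in⁴
A = 16.33 in²;  r_min = √(I/A) = √(21.22/16.33) = 1.140 in
L_e = K·L = 0.5 × 118 = 59.00 in
λ = L_e / r_min = 59.000 / 1.140 = 51.8

λ ≈ 51.8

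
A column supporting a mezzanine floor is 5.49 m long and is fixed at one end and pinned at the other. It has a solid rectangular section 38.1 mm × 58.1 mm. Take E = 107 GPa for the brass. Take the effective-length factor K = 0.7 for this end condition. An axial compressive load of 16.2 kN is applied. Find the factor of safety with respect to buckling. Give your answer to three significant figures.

Buckling occurs about the weak axis: I_min = h·b³/12 with b = 38.1 mm (the shorter side).
I_min = 58.1×38.1³/12 = 2.678×10^5 mm⁴
I = 2.678×10^5 mm⁴ = 2.678×10^-7 m⁴
Effective length L_e = K·L = 0.7 × 5.49 = 3.843 m
P_cr = π²EI / L_e² = π² × 107×10⁹ × 2.678×10^-7 / 3.843² = 1.915×10^4 N
Factor of safety n = P_cr / P = 19.148 / 16.2 = 1.18

n ≈ 1.18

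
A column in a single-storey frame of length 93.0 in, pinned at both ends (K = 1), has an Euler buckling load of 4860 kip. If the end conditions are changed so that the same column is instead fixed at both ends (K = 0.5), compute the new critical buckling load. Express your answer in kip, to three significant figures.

P_cr ≈ 19400 kip

P_cr ∝ 1/K², so P_cr,new = P_cr,old × (K_old/K_new)² = 4860 × (1/0.5)²
= 4860 × 4.000 = 19400 kip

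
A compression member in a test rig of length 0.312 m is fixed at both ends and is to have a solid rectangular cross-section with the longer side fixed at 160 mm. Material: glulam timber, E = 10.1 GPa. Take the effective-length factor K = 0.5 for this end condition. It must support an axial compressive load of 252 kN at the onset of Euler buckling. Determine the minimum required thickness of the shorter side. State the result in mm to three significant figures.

b ≈ 16.6 mm

L_e = K·L = 0.5 × 0.312 = 0.1560 m
Required I = P_cr·L_e²/(π²E) = 2.520×10^5 × 0.1560² / (π² × 1.01×10^10) = 6.152×10^-8 m⁴
I_req = 6.152×10^4 mm⁴
Rectangle, weak axis: I_min = h·b³/12 with h = 160 mm fixed  ⇒  b = (12I/h)^(1/3) = 16.6 mm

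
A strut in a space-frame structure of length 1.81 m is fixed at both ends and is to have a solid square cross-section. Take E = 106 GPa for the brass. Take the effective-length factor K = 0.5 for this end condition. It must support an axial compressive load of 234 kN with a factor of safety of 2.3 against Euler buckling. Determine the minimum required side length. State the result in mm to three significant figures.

a ≈ 47.4 mm

Required P_cr = n·P = 2.3 × 234 = 538.2 kN
L_e = K·L = 0.5 × 1.81 = 0.9050 m
Required I = P_cr·L_e²/(π²E) = 5.382×10^5 × 0.9050² / (π² × 1.06×10^11) = 4.213×10^-7 m⁴
I_req = 4.213×10^5 mm⁴
Solid square: I = a⁴/12  ⇒  a = (12I)^(1/4) = (12×4.213×10^5)^(1/4) = 47.4 mm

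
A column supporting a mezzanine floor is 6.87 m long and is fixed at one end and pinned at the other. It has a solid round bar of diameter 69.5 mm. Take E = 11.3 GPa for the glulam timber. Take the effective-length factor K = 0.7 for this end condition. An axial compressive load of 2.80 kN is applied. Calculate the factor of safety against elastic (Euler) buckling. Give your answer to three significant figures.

n ≈ 1.97

I = πd⁴/64 = π×69.5⁴/64 = 1.145×10^6 mm⁴
I = 1.145×10^6 mm⁴ = 1.145×10^-6 m⁴
Effective length L_e = K·L = 0.7 × 6.87 = 4.809 m
P_cr = π²EI / L_e² = π² × 11.3×10⁹ × 1.145×10^-6 / 4.809² = 5.523×10^3 N
Factor of safety n = P_cr / P = 5.5230 / 2.80 = 1.97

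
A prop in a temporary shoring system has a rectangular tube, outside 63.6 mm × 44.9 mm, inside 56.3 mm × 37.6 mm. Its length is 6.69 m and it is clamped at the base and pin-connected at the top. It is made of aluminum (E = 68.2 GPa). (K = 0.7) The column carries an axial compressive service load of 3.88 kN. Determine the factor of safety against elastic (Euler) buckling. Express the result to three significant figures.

Weak-axis I_min = (h_o·b_o³ − h_i·b_i³)/12 with b_o = 44.9, b_i = 37.60 mm (shorter outer/inner sides).
I_min = (63.6×44.9³ − 56.30×37.60³)/12 = 2.304×10^5 mm⁴
I = 2.304×10^5 mm⁴ = 2.304×10^-7 m⁴
Effective length L_e = K·L = 0.7 × 6.69 = 4.683 m
P_cr = π²EI / L_e² = π² × 68.2×10⁹ × 2.304×10^-7 / 4.683² = 7.070×10^3 N
Factor of safety n = P_cr / P = 7.0702 / 3.88 = 1.82

n ≈ 1.82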